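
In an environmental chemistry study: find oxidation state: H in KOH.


H is +1 with nonmetals
Oxidation number: +1

+1


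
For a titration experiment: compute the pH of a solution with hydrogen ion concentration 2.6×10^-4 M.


pH = -log10([H+]) = -log10(2.6×10^-4)
= 4 - log10(2.6)
= 4 - 0.41
= 3.59

3.59


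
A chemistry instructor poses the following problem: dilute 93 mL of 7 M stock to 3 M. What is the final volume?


C1V1 = C2V2
7 × 93 = 3 × V2
V2 = 651/3 = 217.0 mL

217.0 mL


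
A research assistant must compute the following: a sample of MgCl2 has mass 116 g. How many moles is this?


M(MgCl2) = 95.21 g/mol
n = mass/M = 116/95.21 = 1.2184 mol

1.2184 mol


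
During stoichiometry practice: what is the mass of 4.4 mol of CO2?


M(CO2) = 44.01 g/mol
mass = n × M = 4.4 × 44.01 = 193.64 g

193.64 g


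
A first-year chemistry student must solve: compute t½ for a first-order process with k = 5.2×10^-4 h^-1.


t½ = ln2/k = 0.693147/(5.2×10^-4 h^-1)
= 1333 h

1333 h


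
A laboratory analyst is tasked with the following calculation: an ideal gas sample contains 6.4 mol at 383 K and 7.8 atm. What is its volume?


PV = nRT  (R = 0.08206 L·atm/(mol·K))
V = nRT/P = 6.4×0.08206×383/7.8
= 25.788 L

25.788 L


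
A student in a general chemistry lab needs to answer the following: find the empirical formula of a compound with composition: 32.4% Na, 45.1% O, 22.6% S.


Assume 100 g sample. Moles of each element:
  Na: 32.4/22.99 = 1.409 mol
  O: 45.1/16.0 = 2.819 mol
  S: 22.6/32.07 = 0.705 mol
Divide by smallest (0.705):
  Na: 1.409/0.705 = 2.0
  O: 2.819/0.705 = 4.0
  S: 0.705/0.705 = 1.0
Empirical formula: Na2SO4

Na2SO4


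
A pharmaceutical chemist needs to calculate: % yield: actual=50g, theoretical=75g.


% yield = actual/theoretical × 100
= 50/75 × 100
= 66.67%

66.67%


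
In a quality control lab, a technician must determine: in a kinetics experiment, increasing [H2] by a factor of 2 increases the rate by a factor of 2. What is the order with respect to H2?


rate ∝ [H2]^n
2^n = 2 → n = 1
Order in H2: 1

1


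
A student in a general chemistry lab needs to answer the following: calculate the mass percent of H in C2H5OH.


M(C2H5OH) = 2×12.01 + 6×1.008 + 1×16.0 = 46.068 g/mol
Mass of H = 6 × 1.008 = 6.048 g/mol
% H = 6.048/46.068 × 100 = 13.13%

13.13%


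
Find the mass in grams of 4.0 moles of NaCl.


M(NaCl) = 58.44 g/mol
mass = n × M = 4.0 × 58.44 = 233.76 g

233.76 g


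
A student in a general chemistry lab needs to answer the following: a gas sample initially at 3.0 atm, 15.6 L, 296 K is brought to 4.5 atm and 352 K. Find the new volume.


P1V1/T1 = P2V2/T2
V2 = P1V1T2/(T1P2)
= 3.0×15.6×352/(296×4.5)
= 12.368 L

12.368 L


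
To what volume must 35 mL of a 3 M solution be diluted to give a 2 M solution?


C1V1 = C2V2
3 × 35 = 2 × V2
V2 = 105/2 = 52.5 mL

52.5 mL


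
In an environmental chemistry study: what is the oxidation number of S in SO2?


x + 2(-2) = 0, so x = +4
Oxidation number: +4

+4


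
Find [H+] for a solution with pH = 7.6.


[H+] = 10^(-pH) = 10^(-7.6)
= 2.51×10^-8 M

2.51×10^-8 M


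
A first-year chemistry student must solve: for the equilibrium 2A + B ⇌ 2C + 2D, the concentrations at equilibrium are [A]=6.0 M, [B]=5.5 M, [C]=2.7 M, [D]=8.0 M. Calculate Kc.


Kc = [C]^2[D]^2/([A]^2[B])
= (2.7^2 × 8.0^2)/(6.0^2 × 5.5^1)
= 466.56/198
= 2.356

2.356


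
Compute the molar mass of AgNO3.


M(AgNO3) = 1×107.87 + 1×14.01 + 3×16.0
= 107.87 + 14.01 + 48.0
= 169.88 g/mol

169.88 g/mol


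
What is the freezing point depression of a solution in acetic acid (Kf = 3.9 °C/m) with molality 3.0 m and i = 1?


ΔTf = Kf × m × i
= 3.9 × 3.0 × 1
= 11.7 °C

11.7 °C


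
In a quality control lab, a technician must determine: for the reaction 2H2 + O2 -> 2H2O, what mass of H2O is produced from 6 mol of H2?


Mole ratio H2O:H2 = 2:2
n(H2O) = 6 × 2/2 = 6.000 mol
mass = 6.000 × 18.02 = 108.12 g

108.12 g


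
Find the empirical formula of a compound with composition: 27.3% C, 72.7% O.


Assume 100 g sample. Moles of each element:
  C: 27.3/12.01 = 2.273 mol
  O: 72.7/16.0 = 4.544 mol
Divide by smallest (2.273):
  C: 2.273/2.273 = 1.0
  O: 4.544/2.273 = 2.0
Empirical formula: CO2

CO2


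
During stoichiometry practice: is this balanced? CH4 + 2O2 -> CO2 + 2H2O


Equation: CH4 + 2O2 -> CO2 + 2H2O
Check atoms: C: 1=1, H: 4=4, O: 4=4
Balanced

Yes, balanced


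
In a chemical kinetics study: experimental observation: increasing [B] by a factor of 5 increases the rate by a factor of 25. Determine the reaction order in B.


rate ∝ [B]^n
5^n = 25 → n = 2
Order in B: 2

2


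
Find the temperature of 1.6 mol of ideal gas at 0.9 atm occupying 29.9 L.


PV = nRT  (R = 0.08206 L·atm/(mol·K))
T = PV/(nR) = 0.9×29.9/(1.6×0.08206)
= 26.91/0.131296
= 204.96 K

204.96 K


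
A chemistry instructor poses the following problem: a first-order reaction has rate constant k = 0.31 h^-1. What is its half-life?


t½ = ln2/k = 0.693147/(0.31 h^-1)
= 2.236 h

2.236 h


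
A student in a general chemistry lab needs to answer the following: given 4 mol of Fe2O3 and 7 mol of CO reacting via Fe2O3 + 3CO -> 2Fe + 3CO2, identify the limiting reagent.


Mole ratio available / coefficient:
  Fe2O3: 4/1 = 4.000
  CO: 7/3 = 2.333
Smaller ratio is limiting.

CO


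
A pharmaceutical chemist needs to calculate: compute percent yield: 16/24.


% yield = actual/theoretical × 100
= 16/24 × 100
= 66.67%

66.67%


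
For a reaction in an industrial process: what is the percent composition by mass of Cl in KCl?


M(KCl) = 1×39.1 + 1×35.45 = 74.55 g/mol
Mass of Cl = 1 × 35.45 = 35.45 g/mol
% Cl = 35.45/74.55 × 100 = 47.55%

47.55%


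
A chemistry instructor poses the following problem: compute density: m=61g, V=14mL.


ρ = mass/volume
= 61/14
= 4.357 g/mL

4.357 g/mL


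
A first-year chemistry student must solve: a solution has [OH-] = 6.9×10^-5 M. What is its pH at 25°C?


pOH = -log10([OH-]) = -log10(6.9×10^-5)
= 5 - log10(6.9) = 4.16
pH = 14 - pOH = 14 - 4.16 = 9.84

9.84


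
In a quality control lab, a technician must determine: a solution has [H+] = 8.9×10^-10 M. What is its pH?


pH = -log10([H+]) = -log10(8.9×10^-10)
= 10 - log10(8.9)
= 10 - 0.95
= 9.05

9.05


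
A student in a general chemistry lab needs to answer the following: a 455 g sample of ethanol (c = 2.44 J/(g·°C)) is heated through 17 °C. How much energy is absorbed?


q = mcΔT = 455 × 2.44 × 17
= 18873.40 J

18873.40 J


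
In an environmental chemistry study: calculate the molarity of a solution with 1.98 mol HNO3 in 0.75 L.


M = n/V = 1.98/0.75 = 2.640 mol/L

2.640 M


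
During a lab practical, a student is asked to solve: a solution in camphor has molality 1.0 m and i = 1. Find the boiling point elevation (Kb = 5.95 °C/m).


ΔTb = Kb × m × i
= 5.95 × 1.0 × 1
= 5.95 °C

5.95 °C


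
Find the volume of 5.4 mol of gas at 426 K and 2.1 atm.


PV = nRT  (R = 0.08206 L·atm/(mol·K))
V = nRT/P = 5.4×0.08206×426/2.1
= 89.891 L

89.891 L


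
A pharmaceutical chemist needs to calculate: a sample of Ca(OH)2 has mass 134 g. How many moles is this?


M(Ca(OH)2) = 74.1 g/mol
n = mass/M = 134/74.1 = 1.8084 mol

1.8084 mol


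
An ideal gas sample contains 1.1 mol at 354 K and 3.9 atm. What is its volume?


PV = nRT  (R = 0.08206 L·atm/(mol·K))
V = nRT/P = 1.1×0.08206×354/3.9
= 8.193 L

8.193 L


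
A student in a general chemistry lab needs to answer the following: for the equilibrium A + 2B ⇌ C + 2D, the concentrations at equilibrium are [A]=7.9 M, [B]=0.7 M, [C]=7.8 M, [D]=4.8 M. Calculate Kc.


Kc = [C][D]^2/([A][B]^2)
= (7.8^1 × 4.8^2)/(7.9^1 × 0.7^2)
= 179.712/3.871
= 46.43

46.43


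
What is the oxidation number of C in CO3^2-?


x + 3(-2) = -2, so x = +4
Oxidation number: +4

+4


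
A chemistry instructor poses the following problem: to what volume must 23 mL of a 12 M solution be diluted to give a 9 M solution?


C1V1 = C2V2
12 × 23 = 9 × V2
V2 = 276/9 = 30.67 mL

30.67 mL


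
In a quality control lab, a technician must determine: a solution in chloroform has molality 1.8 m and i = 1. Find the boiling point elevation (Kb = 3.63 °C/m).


ΔTb = Kb × m × i
= 3.63 × 1.8 × 1
= 6.534 °C

6.534 °C


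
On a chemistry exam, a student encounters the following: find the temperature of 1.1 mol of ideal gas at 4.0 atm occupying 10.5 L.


PV = nRT  (R = 0.08206 L·atm/(mol·K))
T = PV/(nR) = 4.0×10.5/(1.1×0.08206)
= 42.00/0.090266
= 465.29 K

465.29 K


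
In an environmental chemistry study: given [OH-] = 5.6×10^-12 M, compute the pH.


pOH = -log10([OH-]) = -log10(5.6×10^-12)
= 12 - log10(5.6) = 11.25
pH = 14 - pOH = 14 - 11.25 = 2.75

2.75


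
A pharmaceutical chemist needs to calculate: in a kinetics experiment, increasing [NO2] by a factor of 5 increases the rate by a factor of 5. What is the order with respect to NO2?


rate ∝ [NO2]^n
5^n = 5 → n = 1
Order in NO2: 1

1


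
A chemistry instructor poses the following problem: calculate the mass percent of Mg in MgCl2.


M(MgCl2) = 1×24.31 + 2×35.45 = 95.21 g/mol
Mass of Mg = 1 × 24.31 = 24.31 g/mol
% Mg = 24.31/95.21 × 100 = 25.53%

25.53%


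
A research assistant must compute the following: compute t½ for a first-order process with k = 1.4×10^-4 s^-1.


t½ = ln2/k = 0.693147/(1.4×10^-4 s^-1)
= 4951 s

4951 s


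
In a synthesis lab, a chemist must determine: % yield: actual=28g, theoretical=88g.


% yield = actual/theoretical × 100
= 28/88 × 100
= 31.82%

31.82%


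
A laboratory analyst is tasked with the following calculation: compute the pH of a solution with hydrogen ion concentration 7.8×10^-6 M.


pH = -log10([H+]) = -log10(7.8×10^-6)
= 6 - log10(7.8)
= 6 - 0.89
= 5.11

5.11


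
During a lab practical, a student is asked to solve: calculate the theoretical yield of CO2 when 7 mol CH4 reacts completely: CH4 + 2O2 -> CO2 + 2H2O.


Mole ratio CO2:CH4 = 1:1
n(CO2) = 7 × 1/1 = 7.000 mol
mass = 7.000 × 44.01 = 308.07 g

308.07 g


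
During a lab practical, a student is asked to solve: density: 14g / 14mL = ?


ρ = mass/volume
= 14/14
= 1.0 g/mL

1.0 g/mL


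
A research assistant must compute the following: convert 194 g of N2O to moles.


M(N2O) = 44.02 g/mol
n = mass/M = 194/44.02 = 4.4071 mol

4.4071 mol


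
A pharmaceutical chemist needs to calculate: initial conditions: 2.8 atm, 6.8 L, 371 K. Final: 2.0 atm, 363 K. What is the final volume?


P1V1/T1 = P2V2/T2
V2 = P1V1T2/(T1P2)
= 2.8×6.8×363/(371×2.0)
= 9.315 L

9.315 L


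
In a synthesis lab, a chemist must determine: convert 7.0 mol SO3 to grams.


M(SO3) = 80.07 g/mol
mass = n × M = 7.0 × 80.07 = 560.49 g

560.49 g


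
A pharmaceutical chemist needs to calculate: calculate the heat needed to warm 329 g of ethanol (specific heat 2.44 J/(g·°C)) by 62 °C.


q = mcΔT = 329 × 2.44 × 62
= 49771.12 J

49771.12 J


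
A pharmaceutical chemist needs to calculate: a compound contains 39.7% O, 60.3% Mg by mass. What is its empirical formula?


Assume 100 g sample. Moles of each element:
  O: 39.7/16.0 = 2.481 mol
  Mg: 60.3/24.31 = 2.48 mol
Divide by smallest (2.48):
  O: 2.481/2.48 = 1.0
  Mg: 2.48/2.48 = 1.0
Empirical formula: MgO

MgO


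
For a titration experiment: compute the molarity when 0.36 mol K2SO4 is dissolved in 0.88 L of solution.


M = n/V = 0.36/0.88 = 0.409 mol/L

0.409 M


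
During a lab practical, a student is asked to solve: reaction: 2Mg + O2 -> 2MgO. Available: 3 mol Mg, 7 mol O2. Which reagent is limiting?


Mole ratio available / coefficient:
  Mg: 3/2 = 1.500
  O2: 7/1 = 7.000
Smaller ratio is limiting.

Mg


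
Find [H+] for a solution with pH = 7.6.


[H+] = 10^(-pH) = 10^(-7.6)
= 2.51×10^-8 M

2.51×10^-8 M


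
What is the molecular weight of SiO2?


M(SiO2) = 1×28.09 + 2×16.0
= 28.09 + 32.0
= 60.09 g/mol

60.09 g/mol


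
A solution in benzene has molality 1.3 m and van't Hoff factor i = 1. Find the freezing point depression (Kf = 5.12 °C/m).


ΔTf = Kf × m × i
= 5.12 × 1.3 × 1
= 6.656 °C

6.656 °C


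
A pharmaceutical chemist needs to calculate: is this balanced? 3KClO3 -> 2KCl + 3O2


Equation: 3KClO3 -> 2KCl + 3O2
Check atoms: Cl: 3≠2, K: 3≠2, O: 9≠6
Not balanced

No, not balanced


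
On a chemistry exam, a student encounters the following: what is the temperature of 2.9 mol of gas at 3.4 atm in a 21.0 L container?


PV = nRT  (R = 0.08206 L·atm/(mol·K))
T = PV/(nR) = 3.4×21.0/(2.9×0.08206)
= 71.40/0.237974
= 300.03 K

300.03 K


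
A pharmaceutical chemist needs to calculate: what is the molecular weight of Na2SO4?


M(Na2SO4) = 2×22.99 + 1×32.07 + 4×16.0
= 45.98 + 32.07 + 64.0
= 142.05 g/mol

142.05 g/mol


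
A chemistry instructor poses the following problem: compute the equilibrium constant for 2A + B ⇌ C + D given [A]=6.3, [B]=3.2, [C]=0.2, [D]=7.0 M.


Kc = [C][D]/([A]^2[B])
= (0.2^1 × 7.0^1)/(6.3^2 × 3.2^1)
= 1.4/127.008
= 0.01102

0.01102


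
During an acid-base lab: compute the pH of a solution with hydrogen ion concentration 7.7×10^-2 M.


pH = -log10([H+]) = -log10(7.7×10^-2)
= 2 - log10(7.7)
= 2 - 0.89
= 1.11

1.11


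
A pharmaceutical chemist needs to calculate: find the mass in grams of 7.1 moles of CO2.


M(CO2) = 44.01 g/mol
mass = n × M = 7.1 × 44.01 = 312.47 g

312.47 g


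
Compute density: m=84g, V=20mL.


ρ = mass/volume
= 84/20
= 4.2 g/mL

4.2 g/mL


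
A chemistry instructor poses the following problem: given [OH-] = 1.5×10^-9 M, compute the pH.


pOH = -log10([OH-]) = -log10(1.5×10^-9)
= 9 - log10(1.5) = 8.82
pH = 14 - pOH = 14 - 8.82 = 5.18

5.18


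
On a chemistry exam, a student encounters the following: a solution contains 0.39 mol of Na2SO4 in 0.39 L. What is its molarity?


M = n/V = 0.39/0.39 = 1.000 mol/L

1.000 M


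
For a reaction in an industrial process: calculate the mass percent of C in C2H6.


M(C2H6) = 2×12.01 + 6×1.008 = 30.068 g/mol
Mass of C = 2 × 12.01 = 24.02 g/mol
% C = 24.02/30.068 × 100 = 79.89%

79.89%


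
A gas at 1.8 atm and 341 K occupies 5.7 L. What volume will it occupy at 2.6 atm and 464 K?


P1V1/T1 = P2V2/T2
V2 = P1V1T2/(T1P2)
= 1.8×5.7×464/(341×2.6)
= 5.37 L

5.37 L


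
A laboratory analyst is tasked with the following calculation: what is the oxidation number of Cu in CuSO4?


Sulfate is -2, so Cu = +2
Oxidation number: +2

+2


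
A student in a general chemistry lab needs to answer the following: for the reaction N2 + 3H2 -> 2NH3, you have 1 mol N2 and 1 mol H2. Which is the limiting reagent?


Mole ratio available / coefficient:
  N2: 1/1 = 1.000
  H2: 1/3 = 0.333
Smaller ratio is limiting.

H2


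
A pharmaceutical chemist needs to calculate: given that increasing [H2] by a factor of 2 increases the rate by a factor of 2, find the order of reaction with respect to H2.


rate ∝ [H2]^n
2^n = 2 → n = 1
Order in H2: 1

1


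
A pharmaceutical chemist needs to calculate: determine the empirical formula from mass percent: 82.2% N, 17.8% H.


Assume 100 g sample. Moles of each element:
  N: 82.2/14.01 = 5.867 mol
  H: 17.8/1.008 = 17.659 mol
Divide by smallest (5.867):
  N: 5.867/5.867 = 1.0
  H: 17.659/5.867 = 3.01
Empirical formula: NH3

NH3


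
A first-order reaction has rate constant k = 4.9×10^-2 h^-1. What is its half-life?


t½ = ln2/k = 0.693147/(4.9×10^-2 h^-1)
= 14.15 h

14.15 h


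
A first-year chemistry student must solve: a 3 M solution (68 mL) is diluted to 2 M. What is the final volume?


C1V1 = C2V2
3 × 68 = 2 × V2
V2 = 204/2 = 102.0 mL

102.0 mL


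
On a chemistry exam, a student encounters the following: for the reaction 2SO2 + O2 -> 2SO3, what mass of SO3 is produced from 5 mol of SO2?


Mole ratio SO3:SO2 = 2:2
n(SO3) = 5 × 2/2 = 5.000 mol
mass = 5.000 × 80.07 = 400.35 g

400.35 g


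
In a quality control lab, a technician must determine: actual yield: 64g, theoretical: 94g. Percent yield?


% yield = actual/theoretical × 100
= 64/94 × 100
= 68.09%

68.09%


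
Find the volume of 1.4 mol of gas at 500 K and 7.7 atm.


PV = nRT  (R = 0.08206 L·atm/(mol·K))
V = nRT/P = 1.4×0.08206×500/7.7
= 7.46 L

7.46 L


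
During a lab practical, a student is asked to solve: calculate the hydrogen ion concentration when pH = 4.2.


[H+] = 10^(-pH) = 10^(-4.2)
= 6.31×10^-5 M

6.31×10^-5 M


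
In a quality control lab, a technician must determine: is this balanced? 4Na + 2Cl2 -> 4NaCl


Equation: 4Na + 2Cl2 -> 4NaCl
Check atoms: Cl: 4=4, Na: 4=4
Balanced

Yes, balanced


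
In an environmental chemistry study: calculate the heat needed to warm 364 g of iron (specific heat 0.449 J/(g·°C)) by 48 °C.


q = mcΔT = 364 × 0.449 × 48
= 7844.93 J

7844.93 J


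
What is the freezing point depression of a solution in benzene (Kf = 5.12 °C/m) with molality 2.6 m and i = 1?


ΔTf = Kf × m × i
= 5.12 × 2.6 × 1
= 13.312 °C

13.312 °C


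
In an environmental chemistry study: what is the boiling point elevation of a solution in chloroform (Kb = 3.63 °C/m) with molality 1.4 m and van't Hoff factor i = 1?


ΔTb = Kb × m × i
= 3.63 × 1.4 × 1
= 5.082 °C

5.082 °C


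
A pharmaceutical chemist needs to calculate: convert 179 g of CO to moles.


M(CO) = 28.01 g/mol
n = mass/M = 179/28.01 = 6.3906 mol

6.3906 mol


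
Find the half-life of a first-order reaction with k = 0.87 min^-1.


t½ = ln2/k = 0.693147/(0.87 min^-1)
= 0.7967 min

0.7967 min


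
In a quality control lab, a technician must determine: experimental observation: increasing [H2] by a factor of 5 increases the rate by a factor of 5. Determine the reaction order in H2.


rate ∝ [H2]^n
5^n = 5 → n = 1
Order in H2: 1

1


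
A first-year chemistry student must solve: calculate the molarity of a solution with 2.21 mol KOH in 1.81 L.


M = n/V = 2.21/1.81 = 1.221 mol/L

1.221 M


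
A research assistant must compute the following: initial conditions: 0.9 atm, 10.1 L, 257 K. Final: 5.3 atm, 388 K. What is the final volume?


P1V1/T1 = P2V2/T2
V2 = P1V1T2/(T1P2)
= 0.9×10.1×388/(257×5.3)
= 2.589 L

2.589 L


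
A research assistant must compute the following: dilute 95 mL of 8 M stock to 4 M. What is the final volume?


C1V1 = C2V2
8 × 95 = 4 × V2
V2 = 760/4 = 190.0 mL

190.0 mL


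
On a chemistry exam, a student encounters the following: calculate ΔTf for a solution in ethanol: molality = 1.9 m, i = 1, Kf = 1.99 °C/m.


ΔTf = Kf × m × i
= 1.99 × 1.9 × 1
= 3.781 °C

3.781 °C


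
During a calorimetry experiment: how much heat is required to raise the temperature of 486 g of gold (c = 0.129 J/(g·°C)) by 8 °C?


q = mcΔT = 486 × 0.129 × 8
= 501.55 J

501.55 J


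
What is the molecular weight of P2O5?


M(P2O5) = 2×30.97 + 5×16.0
= 61.94 + 80.0
= 141.94 g/mol

141.94 g/mol


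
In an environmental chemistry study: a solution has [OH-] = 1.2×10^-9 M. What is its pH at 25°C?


pOH = -log10([OH-]) = -log10(1.2×10^-9)
= 9 - log10(1.2) = 8.92
pH = 14 - pOH = 14 - 8.92 = 5.08

5.08


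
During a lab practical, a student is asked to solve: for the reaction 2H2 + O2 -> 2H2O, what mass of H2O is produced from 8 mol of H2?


Mole ratio H2O:H2 = 2:2
n(H2O) = 8 × 2/2 = 8.000 mol
mass = 8.000 × 18.02 = 144.16 g

144.16 g


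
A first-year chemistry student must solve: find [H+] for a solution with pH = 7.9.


[H+] = 10^(-pH) = 10^(-7.9)
= 1.26×10^-8 M

1.26×10^-8 M


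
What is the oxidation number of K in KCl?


Group 1 metal: +1
Oxidation number: +1

+1


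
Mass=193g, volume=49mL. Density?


ρ = mass/volume
= 193/49
= 3.939 g/mL

3.939 g/mL


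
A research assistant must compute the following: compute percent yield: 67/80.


% yield = actual/theoretical × 100
= 67/80 × 100
= 83.75%

83.75%


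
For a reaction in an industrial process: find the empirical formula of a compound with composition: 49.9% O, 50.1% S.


Assume 100 g sample. Moles of each element:
  O: 49.9/16.0 = 3.119 mol
  S: 50.1/32.07 = 1.562 mol
Divide by smallest (1.562):
  O: 3.119/1.562 = 2.0
  S: 1.562/1.562 = 1.0
Empirical formula: SO2

SO2


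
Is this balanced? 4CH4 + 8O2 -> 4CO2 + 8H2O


Equation: 4CH4 + 8O2 -> 4CO2 + 8H2O
Check atoms: C: 4=4, H: 16=16, O: 16=16
Balanced

Yes, balanced


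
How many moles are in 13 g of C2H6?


M(C2H6) = 30.07 g/mol
n = mass/M = 13/30.07 = 0.4323 mol

0.4323 mol


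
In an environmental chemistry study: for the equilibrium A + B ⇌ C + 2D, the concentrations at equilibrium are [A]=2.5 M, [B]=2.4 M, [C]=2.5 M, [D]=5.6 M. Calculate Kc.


Kc = [C][D]^2/([A][B])
= (2.5^1 × 5.6^2)/(2.5^1 × 2.4^1)
= 78.4/6
= 13.07

13.07


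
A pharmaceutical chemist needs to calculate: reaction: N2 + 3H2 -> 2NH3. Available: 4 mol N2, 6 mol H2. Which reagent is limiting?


Mole ratio available / coefficient:
  N2: 4/1 = 4.000
  H2: 6/3 = 2.000
Smaller ratio is limiting.

H2


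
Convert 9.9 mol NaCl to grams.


M(NaCl) = 58.44 g/mol
mass = n × M = 9.9 × 58.44 = 578.56 g

578.56 g


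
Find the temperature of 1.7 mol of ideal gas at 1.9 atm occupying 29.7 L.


PV = nRT  (R = 0.08206 L·atm/(mol·K))
T = PV/(nR) = 1.9×29.7/(1.7×0.08206)
= 56.43/0.139502
= 404.51 K

404.51 K


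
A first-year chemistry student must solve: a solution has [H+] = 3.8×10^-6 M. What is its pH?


pH = -log10([H+]) = -log10(3.8×10^-6)
= 6 - log10(3.8)
= 6 - 0.58
= 5.42

5.42


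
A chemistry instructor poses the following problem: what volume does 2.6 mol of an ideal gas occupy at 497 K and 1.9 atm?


PV = nRT  (R = 0.08206 L·atm/(mol·K))
V = nRT/P = 2.6×0.08206×497/1.9
= 55.809 L

55.809 L


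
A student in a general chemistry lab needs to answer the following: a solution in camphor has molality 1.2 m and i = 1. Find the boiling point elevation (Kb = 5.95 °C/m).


ΔTb = Kb × m × i
= 5.95 × 1.2 × 1
= 7.14 °C

7.14 °C


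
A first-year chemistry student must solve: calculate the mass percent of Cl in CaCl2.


M(CaCl2) = 1×40.08 + 2×35.45 = 110.98 g/mol
Mass of Cl = 2 × 35.45 = 70.90 g/mol
% Cl = 70.90/110.98 × 100 = 63.89%

63.89%


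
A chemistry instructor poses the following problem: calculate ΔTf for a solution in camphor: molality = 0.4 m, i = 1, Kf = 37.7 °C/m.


ΔTf = Kf × m × i
= 37.7 × 0.4 × 1
= 15.08 °C

15.08 °C


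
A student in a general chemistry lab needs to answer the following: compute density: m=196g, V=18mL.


ρ = mass/volume
= 196/18
= 10.889 g/mL

10.889 g/mL


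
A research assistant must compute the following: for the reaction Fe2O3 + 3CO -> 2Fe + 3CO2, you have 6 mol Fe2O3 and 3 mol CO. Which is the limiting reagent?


Mole ratio available / coefficient:
  Fe2O3: 6/1 = 6.000
  CO: 3/3 = 1.000
Smaller ratio is limiting.

CO


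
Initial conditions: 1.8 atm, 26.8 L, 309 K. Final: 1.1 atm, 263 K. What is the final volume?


P1V1/T1 = P2V2/T2
V2 = P1V1T2/(T1P2)
= 1.8×26.8×263/(309×1.1)
= 37.326 L

37.326 L


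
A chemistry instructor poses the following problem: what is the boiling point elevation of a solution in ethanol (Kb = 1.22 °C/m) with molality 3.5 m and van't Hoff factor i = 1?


ΔTb = Kb × m × i
= 1.22 × 3.5 × 1
= 4.27 °C

4.27 °C


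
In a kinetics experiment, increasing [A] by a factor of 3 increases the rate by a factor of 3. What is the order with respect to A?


rate ∝ [A]^n
3^n = 3 → n = 1
Order in A: 1

1


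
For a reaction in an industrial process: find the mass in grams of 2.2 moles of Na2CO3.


M(Na2CO3) = 105.99 g/mol
mass = n × M = 2.2 × 105.99 = 233.18 g

233.18 g


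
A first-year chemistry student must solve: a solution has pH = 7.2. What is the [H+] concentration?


[H+] = 10^(-pH) = 10^(-7.2)
= 6.31×10^-8 M

6.31×10^-8 M


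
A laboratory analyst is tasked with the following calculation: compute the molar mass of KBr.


M(KBr) = 1×39.1 + 1×79.9
= 39.1 + 79.9
= 119.0 g/mol

119.0 g/mol


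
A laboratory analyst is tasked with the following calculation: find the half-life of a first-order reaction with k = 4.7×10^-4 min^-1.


t½ = ln2/k = 0.693147/(4.7×10^-4 min^-1)
= 1475 min

1475 min


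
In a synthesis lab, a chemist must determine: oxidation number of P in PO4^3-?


x + 4(-2) = -3, so x = +5
Oxidation number: +5

+5


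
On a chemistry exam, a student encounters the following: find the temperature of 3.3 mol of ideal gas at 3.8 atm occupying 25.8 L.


PV = nRT  (R = 0.08206 L·atm/(mol·K))
T = PV/(nR) = 3.8×25.8/(3.3×0.08206)
= 98.04/0.270798
= 362.04 K

362.04 K


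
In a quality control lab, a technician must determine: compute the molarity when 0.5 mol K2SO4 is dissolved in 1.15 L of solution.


M = n/V = 0.5/1.15 = 0.435 mol/L

0.435 M


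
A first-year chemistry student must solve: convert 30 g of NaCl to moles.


M(NaCl) = 58.44 g/mol
n = mass/M = 30/58.44 = 0.5133 mol

0.5133 mol


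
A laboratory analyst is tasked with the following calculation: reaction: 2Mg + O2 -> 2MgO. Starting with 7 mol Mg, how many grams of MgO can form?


Mole ratio MgO:Mg = 2:2
n(MgO) = 7 × 2/2 = 7.000 mol
mass = 7.000 × 40.31 = 282.17 g

282.17 g


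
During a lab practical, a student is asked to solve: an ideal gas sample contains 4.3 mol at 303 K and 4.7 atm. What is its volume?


PV = nRT  (R = 0.08206 L·atm/(mol·K))
V = nRT/P = 4.3×0.08206×303/4.7
= 22.748 L

22.748 L


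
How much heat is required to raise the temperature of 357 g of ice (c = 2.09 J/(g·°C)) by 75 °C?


q = mcΔT = 357 × 2.09 × 75
= 55959.75 J

55959.75 J


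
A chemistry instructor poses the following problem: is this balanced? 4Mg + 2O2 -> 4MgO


Equation: 4Mg + 2O2 -> 4MgO
Check atoms: Mg: 4=4, O: 4=4
Balanced

Yes, balanced


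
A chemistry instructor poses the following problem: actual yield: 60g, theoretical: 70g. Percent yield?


% yield = actual/theoretical × 100
= 60/70 × 100
= 85.71%

85.71%


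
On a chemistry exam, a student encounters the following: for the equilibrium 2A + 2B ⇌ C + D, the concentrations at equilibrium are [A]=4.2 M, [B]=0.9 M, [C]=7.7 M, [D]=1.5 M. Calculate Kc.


Kc = [C][D]/([A]^2[B]^2)
= (7.7^1 × 1.5^1)/(4.2^2 × 0.9^2)
= 11.55/14.2884
= 0.8083

0.8083


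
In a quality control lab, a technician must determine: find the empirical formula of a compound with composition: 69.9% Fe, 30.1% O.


Assume 100 g sample. Moles of each element:
  Fe: 69.9/55.85 = 1.252 mol
  O: 30.1/16.0 = 1.881 mol
Divide by smallest (1.252):
  Fe: 1.252/1.252 = 1.0
  O: 1.881/1.252 = 1.5
Multiply all ratios by 2 to obtain whole numbers.
Empirical formula: Fe2O3

Fe2O3


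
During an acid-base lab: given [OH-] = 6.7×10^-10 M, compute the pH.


pOH = -log10([OH-]) = -log10(6.7×10^-10)
= 10 - log10(6.7) = 9.17
pH = 14 - pOH = 14 - 9.17 = 4.83

4.83


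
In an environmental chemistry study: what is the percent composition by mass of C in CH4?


M(CH4) = 1×12.01 + 4×1.008 = 16.042 g/mol
Mass of C = 1 × 12.01 = 12.01 g/mol
% C = 12.01/16.042 × 100 = 74.87%

74.87%


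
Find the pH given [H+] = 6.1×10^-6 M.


pH = -log10([H+]) = -log10(6.1×10^-6)
= 6 - log10(6.1)
= 6 - 0.79
= 5.21

5.21


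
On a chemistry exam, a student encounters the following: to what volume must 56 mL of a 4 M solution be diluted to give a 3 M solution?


C1V1 = C2V2
4 × 56 = 3 × V2
V2 = 224/3 = 74.67 mL

74.67 mL


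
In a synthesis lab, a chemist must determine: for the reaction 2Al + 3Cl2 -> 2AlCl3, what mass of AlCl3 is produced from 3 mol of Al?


Mole ratio AlCl3:Al = 2:2
n(AlCl3) = 3 × 2/2 = 3.000 mol
mass = 3.000 × 133.33 = 399.99 g

399.99 g


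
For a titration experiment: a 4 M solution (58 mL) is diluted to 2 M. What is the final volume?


C1V1 = C2V2
4 × 58 = 2 × V2
V2 = 232/2 = 116.0 mL

116.0 mL


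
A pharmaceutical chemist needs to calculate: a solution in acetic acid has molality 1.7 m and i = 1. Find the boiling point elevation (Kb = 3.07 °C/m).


ΔTb = Kb × m × i
= 3.07 × 1.7 × 1
= 5.219 °C

5.219 °C


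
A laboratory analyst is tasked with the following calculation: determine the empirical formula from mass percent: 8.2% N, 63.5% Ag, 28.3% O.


Assume 100 g sample. Moles of each element:
  N: 8.2/14.01 = 0.585 mol
  Ag: 63.5/107.87 = 0.589 mol
  O: 28.3/16.0 = 1.769 mol
Divide by smallest (0.585):
  N: 0.585/0.585 = 1.0
  Ag: 0.589/0.585 = 1.01
  O: 1.769/0.585 = 3.02
Empirical formula: AgNO3

AgNO3


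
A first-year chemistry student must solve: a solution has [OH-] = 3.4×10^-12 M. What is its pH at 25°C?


pOH = -log10([OH-]) = -log10(3.4×10^-12)
= 12 - log10(3.4) = 11.47
pH = 14 - pOH = 14 - 11.47 = 2.53

2.53


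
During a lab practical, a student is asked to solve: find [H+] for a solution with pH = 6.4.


[H+] = 10^(-pH) = 10^(-6.4)
= 3.98×10^-7 M

3.98×10^-7 M


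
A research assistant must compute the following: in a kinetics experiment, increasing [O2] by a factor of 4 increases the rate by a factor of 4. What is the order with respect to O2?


rate ∝ [O2]^n
4^n = 4 → n = 1
Order in O2: 1

1


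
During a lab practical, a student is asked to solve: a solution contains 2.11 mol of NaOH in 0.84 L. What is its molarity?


M = n/V = 2.11/0.84 = 2.512 mol/L

2.512 M


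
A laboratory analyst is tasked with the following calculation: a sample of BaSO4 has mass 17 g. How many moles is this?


M(BaSO4) = 233.4 g/mol
n = mass/M = 17/233.4 = 0.0728 mol

0.0728 mol


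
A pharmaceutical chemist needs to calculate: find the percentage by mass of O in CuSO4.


M(CuSO4) = 1×63.55 + 1×32.07 + 4×16.0 = 159.62 g/mol
Mass of O = 4 × 16.0 = 64.00 g/mol
% O = 64.00/159.62 × 100 = 40.10%

40.10%


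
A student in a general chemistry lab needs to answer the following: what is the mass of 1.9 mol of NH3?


M(NH3) = 17.03 g/mol
mass = n × M = 1.9 × 17.03 = 32.36 g

32.36 g


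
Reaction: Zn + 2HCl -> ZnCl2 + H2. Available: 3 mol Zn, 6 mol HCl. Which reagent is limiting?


Mole ratio available / coefficient:
  Zn: 3/1 = 3.000
  HCl: 6/2 = 3.000
Smaller ratio is limiting.

neither (stoichiometric); Zn and HCl are fully consumed


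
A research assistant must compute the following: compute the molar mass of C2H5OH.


M(C2H5OH) = 2×12.01 + 6×1.008 + 1×16.0
= 24.02 + 6.05 + 16.0
= 46.07 g/mol

46.07 g/mol


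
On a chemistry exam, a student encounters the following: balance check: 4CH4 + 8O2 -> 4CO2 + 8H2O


Equation: 4CH4 + 8O2 -> 4CO2 + 8H2O
Check atoms: C: 4=4, H: 16=16, O: 16=16
Balanced

Yes, balanced


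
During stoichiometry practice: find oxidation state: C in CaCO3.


(+2) + x + 3(-2) = 0, so x = +4
Oxidation number: +4

+4


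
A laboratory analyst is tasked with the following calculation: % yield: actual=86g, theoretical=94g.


% yield = actual/theoretical × 100
= 86/94 × 100
= 91.49%

91.49%


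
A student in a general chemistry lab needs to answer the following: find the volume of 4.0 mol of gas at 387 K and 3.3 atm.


PV = nRT  (R = 0.08206 L·atm/(mol·K))
V = nRT/P = 4.0×0.08206×387/3.3
= 38.494 L

38.494 L


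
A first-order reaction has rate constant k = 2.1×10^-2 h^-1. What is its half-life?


t½ = ln2/k = 0.693147/(2.1×10^-2 h^-1)
= 33.01 h

33.01 h


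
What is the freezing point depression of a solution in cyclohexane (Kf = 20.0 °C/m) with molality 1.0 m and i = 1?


ΔTf = Kf × m × i
= 20.0 × 1.0 × 1
= 20.0 °C

20.0 °C


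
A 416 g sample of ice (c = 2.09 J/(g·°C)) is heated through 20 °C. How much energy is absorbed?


q = mcΔT = 416 × 2.09 × 20
= 17388.80 J

17388.80 J


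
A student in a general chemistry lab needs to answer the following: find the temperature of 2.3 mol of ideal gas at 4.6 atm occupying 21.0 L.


PV = nRT  (R = 0.08206 L·atm/(mol·K))
T = PV/(nR) = 4.6×21.0/(2.3×0.08206)
= 96.60/0.188738
= 511.82 K

511.82 K


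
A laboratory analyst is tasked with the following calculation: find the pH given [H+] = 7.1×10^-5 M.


pH = -log10([H+]) = -log10(7.1×10^-5)
= 5 - log10(7.1)
= 5 - 0.85
= 4.15

4.15


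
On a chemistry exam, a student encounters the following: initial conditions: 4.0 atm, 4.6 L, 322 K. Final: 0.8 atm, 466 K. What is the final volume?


P1V1/T1 = P2V2/T2
V2 = P1V1T2/(T1P2)
= 4.0×4.6×466/(322×0.8)
= 33.286 L

33.286 L


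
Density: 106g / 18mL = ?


ρ = mass/volume
= 106/18
= 5.889 g/mL

5.889 g/mL


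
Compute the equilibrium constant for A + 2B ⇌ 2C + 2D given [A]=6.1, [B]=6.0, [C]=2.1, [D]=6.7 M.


Kc = [C]^2[D]^2/([A][B]^2)
= (2.1^2 × 6.7^2)/(6.1^1 × 6.0^2)
= 197.9649/219.6
= 0.9015

0.9015


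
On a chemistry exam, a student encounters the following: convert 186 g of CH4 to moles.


M(CH4) = 16.04 g/mol
n = mass/M = 186/16.04 = 11.596 mol

11.596 mol


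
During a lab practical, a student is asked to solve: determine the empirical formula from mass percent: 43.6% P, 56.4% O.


Assume 100 g sample. Moles of each element:
  P: 43.6/30.97 = 1.408 mol
  O: 56.4/16.0 = 3.525 mol
Divide by smallest (1.408):
  P: 1.408/1.408 = 1.0
  O: 3.525/1.408 = 2.5
Multiply all ratios by 2 to obtain whole numbers.
Empirical formula: P2O5

P2O5


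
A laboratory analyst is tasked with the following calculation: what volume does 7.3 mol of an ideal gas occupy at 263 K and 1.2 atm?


PV = nRT  (R = 0.08206 L·atm/(mol·K))
V = nRT/P = 7.3×0.08206×263/1.2
= 131.289 L

131.289 L


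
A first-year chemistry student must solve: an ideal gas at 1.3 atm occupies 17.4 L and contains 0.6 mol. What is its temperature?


PV = nRT  (R = 0.08206 L·atm/(mol·K))
T = PV/(nR) = 1.3×17.4/(0.6×0.08206)
= 22.62/0.049236
= 459.42 K

459.42 K


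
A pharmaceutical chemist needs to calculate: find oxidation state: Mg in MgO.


Group 2 metal: +2
Oxidation number: +2

+2


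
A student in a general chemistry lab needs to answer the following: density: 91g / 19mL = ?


ρ = mass/volume
= 91/19
= 4.789 g/mL

4.789 g/mL


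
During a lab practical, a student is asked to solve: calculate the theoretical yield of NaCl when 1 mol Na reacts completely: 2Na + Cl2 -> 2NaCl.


Mole ratio NaCl:Na = 2:2
n(NaCl) = 1 × 2/2 = 1.000 mol
mass = 1.000 × 58.44 = 58.44 g

58.44 g


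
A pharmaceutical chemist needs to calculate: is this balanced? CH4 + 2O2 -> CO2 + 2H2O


Equation: CH4 + 2O2 -> CO2 + 2H2O
Check atoms: C: 1=1, H: 4=4, O: 4=4
Balanced

Yes, balanced


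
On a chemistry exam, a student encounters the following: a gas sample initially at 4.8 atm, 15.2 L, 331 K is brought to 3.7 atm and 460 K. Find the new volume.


P1V1/T1 = P2V2/T2
V2 = P1V1T2/(T1P2)
= 4.8×15.2×460/(331×3.7)
= 27.404 L

27.404 L


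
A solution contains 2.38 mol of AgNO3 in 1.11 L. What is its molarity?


M = n/V = 2.38/1.11 = 2.144 mol/L

2.144 M


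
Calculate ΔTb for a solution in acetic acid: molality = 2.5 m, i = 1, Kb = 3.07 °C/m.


ΔTb = Kb × m × i
= 3.07 × 2.5 × 1
= 7.675 °C

7.675 °C


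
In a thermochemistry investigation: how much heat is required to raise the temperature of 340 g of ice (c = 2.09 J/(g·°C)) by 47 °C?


q = mcΔT = 340 × 2.09 × 47
= 33398.20 J

33398.20 J


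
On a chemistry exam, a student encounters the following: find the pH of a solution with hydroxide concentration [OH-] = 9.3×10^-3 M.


pOH = -log10([OH-]) = -log10(9.3×10^-3)
= 3 - log10(9.3) = 2.03
pH = 14 - pOH = 14 - 2.03 = 11.97

11.97


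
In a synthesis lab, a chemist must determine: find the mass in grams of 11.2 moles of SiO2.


M(SiO2) = 60.09 g/mol
mass = n × M = 11.2 × 60.09 = 673.01 g

673.01 g


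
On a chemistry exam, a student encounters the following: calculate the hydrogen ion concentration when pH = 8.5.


[H+] = 10^(-pH) = 10^(-8.5)
= 3.16×10^-9 M

3.16×10^-9 M


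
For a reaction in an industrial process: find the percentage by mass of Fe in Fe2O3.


M(Fe2O3) = 2×55.85 + 3×16.0 = 159.70 g/mol
Mass of Fe = 2 × 55.85 = 111.70 g/mol
% Fe = 111.70/159.70 × 100 = 69.94%

69.94%


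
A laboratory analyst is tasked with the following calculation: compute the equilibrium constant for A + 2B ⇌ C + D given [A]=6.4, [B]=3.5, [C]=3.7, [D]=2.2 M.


Kc = [C][D]/([A][B]^2)
= (3.7^1 × 2.2^1)/(6.4^1 × 3.5^2)
= 8.14/78.4
= 0.1038

0.1038


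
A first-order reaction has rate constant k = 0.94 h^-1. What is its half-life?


t½ = ln2/k = 0.693147/(0.94 h^-1)
= 0.7374 h

0.7374 h


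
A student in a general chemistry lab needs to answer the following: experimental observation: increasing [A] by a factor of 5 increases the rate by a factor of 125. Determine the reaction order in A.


rate ∝ [A]^n
5^n = 125 → n = 3
Order in A: 3

3


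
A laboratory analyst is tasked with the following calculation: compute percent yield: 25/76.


% yield = actual/theoretical × 100
= 25/76 × 100
= 32.89%

32.89%


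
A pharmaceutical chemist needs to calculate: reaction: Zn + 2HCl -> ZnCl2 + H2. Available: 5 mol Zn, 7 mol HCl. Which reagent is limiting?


Mole ratio available / coefficient:
  Zn: 5/1 = 5.000
  HCl: 7/2 = 3.500
Smaller ratio is limiting.

HCl


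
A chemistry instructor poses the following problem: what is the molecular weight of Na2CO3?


M(Na2CO3) = 2×22.99 + 1×12.01 + 3×16.0
= 45.98 + 12.01 + 48.0
= 105.99 g/mol

105.99 g/mol


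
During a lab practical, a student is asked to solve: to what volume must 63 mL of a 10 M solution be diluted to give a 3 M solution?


C1V1 = C2V2
10 × 63 = 3 × V2
V2 = 630/3 = 210.0 mL

210.0 mL


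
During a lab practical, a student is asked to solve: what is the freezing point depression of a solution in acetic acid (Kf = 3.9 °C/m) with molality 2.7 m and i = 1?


ΔTf = Kf × m × i
= 3.9 × 2.7 × 1
= 10.53 °C

10.53 °C


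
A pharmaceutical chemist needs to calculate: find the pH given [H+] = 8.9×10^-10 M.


pH = -log10([H+]) = -log10(8.9×10^-10)
= 10 - log10(8.9)
= 10 - 0.95
= 9.05

9.05


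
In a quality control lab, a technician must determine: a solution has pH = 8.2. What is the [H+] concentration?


[H+] = 10^(-pH) = 10^(-8.2)
= 6.31×10^-9 M

6.31×10^-9 M


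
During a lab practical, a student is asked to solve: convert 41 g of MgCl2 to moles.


M(MgCl2) = 95.21 g/mol
n = mass/M = 41/95.21 = 0.4306 mol

0.4306 mol


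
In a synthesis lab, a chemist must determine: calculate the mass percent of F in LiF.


M(LiF) = 1×6.94 + 1×19.0 = 25.94 g/mol
Mass of F = 1 × 19.0 = 19.00 g/mol
% F = 19.00/25.94 × 100 = 73.25%

73.25%


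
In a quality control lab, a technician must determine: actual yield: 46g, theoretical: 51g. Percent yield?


% yield = actual/theoretical × 100
= 46/51 × 100
= 90.2%

90.2%


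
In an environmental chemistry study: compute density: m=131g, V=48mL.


ρ = mass/volume
= 131/48
= 2.729 g/mL

2.729 g/mL


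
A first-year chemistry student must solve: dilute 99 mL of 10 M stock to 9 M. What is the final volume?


C1V1 = C2V2
10 × 99 = 9 × V2
V2 = 990/9 = 110.0 mL

110.0 mL


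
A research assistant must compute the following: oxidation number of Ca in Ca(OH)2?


Group 2 metal: +2
Oxidation number: +2

+2


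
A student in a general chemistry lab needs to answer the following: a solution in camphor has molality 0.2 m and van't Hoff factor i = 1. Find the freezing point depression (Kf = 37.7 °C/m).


ΔTf = Kf × m × i
= 37.7 × 0.2 × 1
= 7.54 °C

7.54 °C
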